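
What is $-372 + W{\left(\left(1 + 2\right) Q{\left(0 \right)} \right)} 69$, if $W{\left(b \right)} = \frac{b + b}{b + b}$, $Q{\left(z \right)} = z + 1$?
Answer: $-303$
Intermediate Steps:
$Q{\left(z \right)} = 1 + z$
$W{\left(b \right)} = 1$ ($W{\left(b \right)} = \frac{2 b}{2 b} = 2 b \frac{1}{2 b} = 1$)
$-372 + W{\left(\left(1 + 2\right) Q{\left(0 \right)} \right)} 69 = -372 + 1 \cdot 69 = -372 + 69 = -303$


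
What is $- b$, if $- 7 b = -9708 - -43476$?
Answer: $4824$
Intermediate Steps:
$b = -4824$ ($b = - \frac{-9708 - -43476}{7} = - \frac{-9708 + 43476}{7} = \left(- \frac{1}{7}\right) 33768 = -4824$)
$- b = \left(-1\right) \left(-4824\right) = 4824$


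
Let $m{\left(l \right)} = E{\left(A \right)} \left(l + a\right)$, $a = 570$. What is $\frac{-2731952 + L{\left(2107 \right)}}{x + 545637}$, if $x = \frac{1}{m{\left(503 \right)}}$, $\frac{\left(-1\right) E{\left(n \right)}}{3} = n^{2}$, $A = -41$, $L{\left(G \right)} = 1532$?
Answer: $- \frac{7387341074190}{1476258825271} \approx -5.0041$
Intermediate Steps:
$E{\left(n \right)} = - 3 n^{2}$
$m{\left(l \right)} = -2874510 - 5043 l$ ($m{\left(l \right)} = - 3 \left(-41\right)^{2} \left(l + 570\right) = \left(-3\right) 1681 \left(570 + l\right) = - 5043 \left(570 + l\right) = -2874510 - 5043 l$)
$x = - \frac{1}{5411139}$ ($x = \frac{1}{-2874510 - 2536629} = \frac{1}{-5411139} = - \frac{1}{5411139} \approx -1.848 \cdot 10^{-7}$)
$\frac{-2731952 + L{\left(2107 \right)}}{x + 545637} = \frac{-2731952 + 1532}{- \frac{1}{5411139} + 545637} = - \frac{2730420}{\frac{2952517650542}{5411139}} = \left(-2730420\right) \frac{5411139}{2952517650542} = - \frac{7387341074190}{1476258825271}$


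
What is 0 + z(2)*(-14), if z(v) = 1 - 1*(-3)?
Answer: -56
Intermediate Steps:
z(v) = 4 (z(v) = 1 + 3 = 4)
0 + z(2)*(-14) = 0 + 4*(-14) = 0 - 56 = -56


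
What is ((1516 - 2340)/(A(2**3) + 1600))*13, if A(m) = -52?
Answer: -2678/387 ≈ -6.9199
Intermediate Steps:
((1516 - 2340)/(A(2**3) + 1600))*13 = ((1516 - 2340)/(-52 + 1600))*13 = -824/1548*13 = -824*1/1548*13 = -206/387*13 = -2678/387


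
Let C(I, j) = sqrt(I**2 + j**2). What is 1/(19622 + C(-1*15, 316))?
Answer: 19622/384922803 - sqrt(100081)/384922803 ≈ 5.0155e-5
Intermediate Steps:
1/(19622 + C(-1*15, 316)) = 1/(19622 + sqrt((-1*15)**2 + 316**2)) = 1/(19622 + sqrt((-15)**2 + 99856)) = 1/(19622 + sqrt(225 + 99856)) = 1/(19622 + sqrt(100081))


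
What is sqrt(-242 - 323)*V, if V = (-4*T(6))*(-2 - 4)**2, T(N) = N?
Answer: -864*I*sqrt(565) ≈ -20537.0*I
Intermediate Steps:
V = -864 (V = (-4*6)*(-2 - 4)**2 = -24*(-6)**2 = -24*36 = -864)
sqrt(-242 - 323)*V = sqrt(-242 - 323)*(-864) = sqrt(-565)*(-864) = (I*sqrt(565))*(-864) = -864*I*sqrt(565)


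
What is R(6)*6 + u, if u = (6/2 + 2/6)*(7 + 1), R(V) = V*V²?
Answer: 3968/3 ≈ 1322.7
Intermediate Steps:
R(V) = V³
u = 80/3 (u = (6*(½) + 2*(⅙))*8 = (3 + ⅓)*8 = (10/3)*8 = 80/3 ≈ 26.667)
R(6)*6 + u = 6³*6 + 80/3 = 216*6 + 80/3 = 1296 + 80/3 = 3968/3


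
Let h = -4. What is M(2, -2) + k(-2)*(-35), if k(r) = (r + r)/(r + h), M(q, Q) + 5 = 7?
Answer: -64/3 ≈ -21.333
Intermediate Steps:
M(q, Q) = 2 (M(q, Q) = -5 + 7 = 2)
k(r) = 2*r/(-4 + r) (k(r) = (r + r)/(r - 4) = (2*r)/(-4 + r) = 2*r/(-4 + r))
M(2, -2) + k(-2)*(-35) = 2 + (2*(-2)/(-4 - 2))*(-35) = 2 + (2*(-2)/(-6))*(-35) = 2 + (2*(-2)*(-⅙))*(-35) = 2 + (⅔)*(-35) = 2 - 70/3 = -64/3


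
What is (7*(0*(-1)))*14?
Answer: 0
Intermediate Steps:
(7*(0*(-1)))*14 = (7*0)*14 = 0*14 = 0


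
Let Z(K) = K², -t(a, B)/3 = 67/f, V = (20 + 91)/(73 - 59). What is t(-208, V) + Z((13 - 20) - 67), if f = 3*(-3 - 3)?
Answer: 32923/6 ≈ 5487.2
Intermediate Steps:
V = 111/14 ≈ 7.9286
f = -18 (f = 3*(-6) = -18)
t(a, B) = 67/6 (t(a, B) = -201/(-18) = -201*(-1)/18 = -3*(-67/18) = 67/6)
t(-208, V) + Z((13 - 20) - 67) = 67/6 + ((13 - 20) - 67)² = 67/6 + (-7 - 67)² = 67/6 + (-74)² = 67/6 + 5476 = 32923/6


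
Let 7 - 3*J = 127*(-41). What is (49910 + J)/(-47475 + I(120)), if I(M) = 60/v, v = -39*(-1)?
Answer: -671424/617155 ≈ -1.0879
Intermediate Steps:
J = 1738 (J = 7/3 - 127*(-41)/3 = 7/3 - 1/3*(-5207) = 7/3 + 5207/3 = 1738)
v = 39
I(M) = 20/13 (I(M) = 60/39 = 60*(1/39) = 20/13)
(49910 + J)/(-47475 + I(120)) = (49910 + 1738)/(-47475 + 20/13) = 51648/(-617155/13) = 51648*(-13/617155) = -671424/617155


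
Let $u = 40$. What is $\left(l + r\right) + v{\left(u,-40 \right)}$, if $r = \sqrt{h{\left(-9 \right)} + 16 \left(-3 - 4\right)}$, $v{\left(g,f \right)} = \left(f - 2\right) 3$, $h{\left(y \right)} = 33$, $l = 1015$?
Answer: $889 + i \sqrt{79} \approx 889.0 + 8.8882 i$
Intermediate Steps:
$v{\left(g,f \right)} = -6 + 3 f$ ($v{\left(g,f \right)} = \left(-2 + f\right) 3 = -6 + 3 f$)
$r = i \sqrt{79}$ ($r = \sqrt{33 + 16 \left(-3 - 4\right)} = \sqrt{33 + 16 \left(-7\right)} = \sqrt{33 - 112} = \sqrt{-79} = i \sqrt{79} \approx 8.8882 i$)
$\left(l + r\right) + v{\left(u,-40 \right)} = \left(1015 + i \sqrt{79}\right) + \left(-6 + 3 \left(-40\right)\right) = \left(1015 + i \sqrt{79}\right) - 126 = 889 + i \sqrt{79}$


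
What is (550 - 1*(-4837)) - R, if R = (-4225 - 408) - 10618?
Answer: 20638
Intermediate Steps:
R = -15251 (R = -4633 - 10618 = -15251)
(550 - 1*(-4837)) - R = (550 - 1*(-4837)) - 1*(-15251) = (550 + 4837) + 15251 = 5387 + 15251 = 20638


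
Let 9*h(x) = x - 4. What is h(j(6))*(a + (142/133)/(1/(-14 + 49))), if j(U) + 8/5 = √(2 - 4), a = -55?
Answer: 1876/171 - 335*I*√2/171 ≈ 10.971 - 2.7705*I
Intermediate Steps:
j(U) = -8/5 + I*√2 (j(U) = -8/5 + √(2 - 4) = -8/5 + √(-2) = -8/5 + I*√2)
h(x) = -4/9 + x/9 (h(x) = (x - 4)/9 = (-4 + x)/9 = -4/9 + x/9)
h(j(6))*(a + (142/133)/(1/(-14 + 49))) = (-4/9 + (-8/5 + I*√2)/9)*(-55 + (142/133)/(1/(-14 + 49))) = (-4/9 + (-8/45 + I*√2/9))*(-55 + (142*(1/133))/(1/35)) = (-28/45 + I*√2/9)*(-55 + 142/(133*(1/35))) = (-28/45 + I*√2/9)*(-55 + (142/133)*35) = (-28/45 + I*√2/9)*(-55 + 710/19) = (-28/45 + I*√2/9)*(-335/19) = 1876/171 - 335*I*√2/171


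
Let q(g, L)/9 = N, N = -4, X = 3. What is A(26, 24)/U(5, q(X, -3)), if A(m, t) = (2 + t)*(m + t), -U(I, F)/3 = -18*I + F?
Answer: 650/189 ≈ 3.4392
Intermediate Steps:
q(g, L) = -36 (q(g, L) = 9*(-4) = -36)
U(I, F) = -3*F + 54*I (U(I, F) = -3*(-18*I + F) = -3*(F - 18*I) = -3*F + 54*I)
A(26, 24)/U(5, q(X, -3)) = (24² + 2*26 + 2*24 + 26*24)/(-3*(-36) + 54*5) = (576 + 52 + 48 + 624)/(108 + 270) = 1300/378 = 1300*(1/378) = 650/189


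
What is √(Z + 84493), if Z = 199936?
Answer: √284429 ≈ 533.32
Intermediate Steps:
√(Z + 84493) = √(199936 + 84493) = √284429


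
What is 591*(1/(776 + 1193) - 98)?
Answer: -114039951/1969 ≈ -57918.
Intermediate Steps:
591*(1/(776 + 1193) - 98) = 591*(1/1969 - 98) = 591*(-192961/1969) = -114039951/1969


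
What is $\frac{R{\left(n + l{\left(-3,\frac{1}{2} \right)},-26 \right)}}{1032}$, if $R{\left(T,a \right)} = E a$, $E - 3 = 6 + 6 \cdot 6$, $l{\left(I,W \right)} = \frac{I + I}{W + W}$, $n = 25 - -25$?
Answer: $- \frac{195}{172} \approx -1.1337$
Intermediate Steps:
$n = 50$ ($n = 25 + 25 = 50$)
$l{\left(I,W \right)} = \frac{I}{W}$ ($l{\left(I,W \right)} = \frac{2 I}{2 W} = 2 I \frac{1}{2 W} = \frac{I}{W}$)
$E = 45$ ($E = 3 + \left(6 + 6 \cdot 6\right) = 3 + \left(6 + 36\right) = 3 + 42 = 45$)
$R{\left(T,a \right)} = 45 a$
$\frac{R{\left(n + l{\left(-3,\frac{1}{2} \right)},-26 \right)}}{1032} = \frac{45 \left(-26\right)}{1032} = \left(-1170\right) \frac{1}{1032} = - \frac{195}{172}$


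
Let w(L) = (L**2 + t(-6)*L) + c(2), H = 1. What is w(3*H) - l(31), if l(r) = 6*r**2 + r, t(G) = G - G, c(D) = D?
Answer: -5786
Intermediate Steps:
t(G) = 0
l(r) = r + 6*r**2
w(L) = 2 + L**2 (w(L) = (L**2 + 0*L) + 2 = (L**2 + 0) + 2 = L**2 + 2 = 2 + L**2)
w(3*H) - l(31) = (2 + (3*1)**2) - 31*(1 + 6*31) = (2 + 3**2) - 31*(1 + 186) = (2 + 9) - 31*187 = 11 - 1*5797 = 11 - 5797 = -5786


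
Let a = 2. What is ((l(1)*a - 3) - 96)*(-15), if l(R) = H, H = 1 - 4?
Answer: 1575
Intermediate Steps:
H = -3
l(R) = -3
((l(1)*a - 3) - 96)*(-15) = ((-3*2 - 3) - 96)*(-15) = ((-6 - 3) - 96)*(-15) = (-9 - 96)*(-15) = -105*(-15) = 1575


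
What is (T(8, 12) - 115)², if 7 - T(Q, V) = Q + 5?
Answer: 14641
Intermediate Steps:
T(Q, V) = 2 - Q (T(Q, V) = 7 - (Q + 5) = 7 - (5 + Q) = 7 + (-5 - Q) = 2 - Q)
(T(8, 12) - 115)² = ((2 - 1*8) - 115)² = ((2 - 8) - 115)² = (-6 - 115)² = (-121)² = 14641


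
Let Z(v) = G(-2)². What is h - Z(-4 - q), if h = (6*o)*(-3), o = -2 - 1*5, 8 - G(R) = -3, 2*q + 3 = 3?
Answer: 5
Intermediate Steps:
q = 0 (q = -3/2 + (½)*3 = -3/2 + 3/2 = 0)
G(R) = 11 (G(R) = 8 - 1*(-3) = 8 + 3 = 11)
o = -7 (o = -2 - 5 = -7)
h = 126 (h = (6*(-7))*(-3) = -42*(-3) = 126)
Z(v) = 121 (Z(v) = 11² = 121)
h - Z(-4 - q) = 126 - 1*121 = 126 - 121 = 5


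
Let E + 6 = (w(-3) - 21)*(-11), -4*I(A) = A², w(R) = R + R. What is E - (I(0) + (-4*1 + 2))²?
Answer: 287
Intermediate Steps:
w(R) = 2*R
I(A) = -A²/4
E = 291 (E = -6 + (2*(-3) - 21)*(-11) = -6 + (-6 - 21)*(-11) = -6 - 27*(-11) = -6 + 297 = 291)
E - (I(0) + (-4*1 + 2))² = 291 - (-¼*0² + (-4*1 + 2))² = 291 - (-¼*0 + (-4 + 2))² = 291 - (0 - 2)² = 291 - 1*(-2)² = 291 - 1*4 = 291 - 4 = 287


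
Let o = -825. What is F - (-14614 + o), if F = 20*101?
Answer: 17459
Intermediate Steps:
F = 2020
F - (-14614 + o) = 2020 - (-14614 - 825) = 2020 - 1*(-15439) = 2020 + 15439 = 17459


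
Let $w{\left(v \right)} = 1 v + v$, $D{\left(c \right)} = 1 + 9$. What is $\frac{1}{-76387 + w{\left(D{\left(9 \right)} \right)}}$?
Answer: $- \frac{1}{76367} \approx -1.3095 \cdot 10^{-5}$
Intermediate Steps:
$D{\left(c \right)} = 10$
$w{\left(v \right)} = 2 v$ ($w{\left(v \right)} = v + v = 2 v$)
$\frac{1}{-76387 + w{\left(D{\left(9 \right)} \right)}} = \frac{1}{-76387 + 2 \cdot 10} = \frac{1}{-76387 + 20} = \frac{1}{-76367} = - \frac{1}{76367}$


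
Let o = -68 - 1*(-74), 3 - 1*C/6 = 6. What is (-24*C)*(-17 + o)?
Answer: -4752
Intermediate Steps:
C = -18 (C = 18 - 6*6 = 18 - 36 = -18)
o = 6 (o = -68 + 74 = 6)
(-24*C)*(-17 + o) = (-24*(-18))*(-17 + 6) = 432*(-11) = -4752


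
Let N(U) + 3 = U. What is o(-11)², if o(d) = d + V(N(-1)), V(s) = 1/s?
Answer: 2025/16 ≈ 126.56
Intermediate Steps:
N(U) = -3 + U
o(d) = -¼ + d (o(d) = d + 1/(-3 - 1) = d + 1/(-4) = d - ¼ = -¼ + d)
o(-11)² = (-¼ - 11)² = (-45/4)² = 2025/16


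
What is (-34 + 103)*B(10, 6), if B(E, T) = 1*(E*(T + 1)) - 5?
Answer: 4485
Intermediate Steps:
B(E, T) = -5 + E*(1 + T) (B(E, T) = 1*(E*(1 + T)) - 5 = E*(1 + T) - 5 = -5 + E*(1 + T))
(-34 + 103)*B(10, 6) = (-34 + 103)*(-5 + 10 + 10*6) = 69*(-5 + 10 + 60) = 69*65 = 4485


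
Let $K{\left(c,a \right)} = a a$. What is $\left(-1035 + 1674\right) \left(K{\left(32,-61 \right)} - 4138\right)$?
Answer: $-266463$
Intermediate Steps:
$K{\left(c,a \right)} = a^{2}$
$\left(-1035 + 1674\right) \left(K{\left(32,-61 \right)} - 4138\right) = \left(-1035 + 1674\right) \left(\left(-61\right)^{2} - 4138\right) = 639 \left(3721 - 4138\right) = 639 \left(-417\right) = -266463$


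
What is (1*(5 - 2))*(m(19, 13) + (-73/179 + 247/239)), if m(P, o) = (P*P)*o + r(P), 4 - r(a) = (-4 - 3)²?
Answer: 596618562/42781 ≈ 13946.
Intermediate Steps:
r(a) = -45 (r(a) = 4 - (-4 - 3)² = 4 - 1*(-7)² = 4 - 1*49 = 4 - 49 = -45)
m(P, o) = -45 + o*P² (m(P, o) = (P*P)*o - 45 = P²*o - 45 = o*P² - 45 = -45 + o*P²)
(1*(5 - 2))*(m(19, 13) + (-73/179 + 247/239)) = (1*(5 - 2))*((-45 + 13*19²) + (-73/179 + 247/239)) = (1*3)*((-45 + 13*361) + (-73*1/179 + 247*(1/239))) = 3*((-45 + 4693) + (-73/179 + 247/239)) = 3*(4648 + 26766/42781) = 3*(198872854/42781) = 596618562/42781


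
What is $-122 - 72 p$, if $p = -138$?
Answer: $9814$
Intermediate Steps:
$-122 - 72 p = -122 - -9936 = -122 + 9936 = 9814$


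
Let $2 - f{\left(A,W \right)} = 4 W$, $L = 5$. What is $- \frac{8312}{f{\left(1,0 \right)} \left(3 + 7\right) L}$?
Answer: $- \frac{2078}{25} \approx -83.12$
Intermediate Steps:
$f{\left(A,W \right)} = 2 - 4 W$
$- \frac{8312}{f{\left(1,0 \right)} \left(3 + 7\right) L} = - \frac{8312}{\left(2 - 0\right) \left(3 + 7\right) 5} = - \frac{8312}{\left(2 + 0\right) 10 \cdot 5} = - \frac{8312}{2 \cdot 10 \cdot 5} = - \frac{8312}{20 \cdot 5} = - \frac{8312}{100} = \left(-8312\right) \frac{1}{100} = - \frac{2078}{25}$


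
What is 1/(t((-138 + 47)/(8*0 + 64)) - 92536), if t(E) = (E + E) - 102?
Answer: -32/2964507 ≈ -1.0794e-5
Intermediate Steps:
t(E) = -102 + 2*E (t(E) = 2*E - 102 = -102 + 2*E)
1/(t((-138 + 47)/(8*0 + 64)) - 92536) = 1/((-102 + 2*((-138 + 47)/(8*0 + 64))) - 92536) = 1/((-102 + 2*(-91/(0 + 64))) - 92536) = 1/((-102 + 2*(-91/64)) - 92536) = 1/((-102 - 91/32) - 92536) = 1/(-3355/32 - 92536) = 1/(-2964507/32) = -32/2964507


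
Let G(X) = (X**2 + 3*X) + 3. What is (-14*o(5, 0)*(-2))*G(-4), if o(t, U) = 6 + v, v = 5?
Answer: 2156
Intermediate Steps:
G(X) = 3 + X**2 + 3*X
o(t, U) = 11 (o(t, U) = 6 + 5 = 11)
(-14*o(5, 0)*(-2))*G(-4) = (-154*(-2))*(3 + (-4)**2 + 3*(-4)) = (-14*(-22))*(3 + 16 - 12) = 308*7 = 2156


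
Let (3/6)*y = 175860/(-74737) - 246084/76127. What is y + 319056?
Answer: 1815206701734288/5689503599 ≈ 3.1905e+5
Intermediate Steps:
y = -63558548256/5689503599 (y = 2*(175860/(-74737) - 246084/76127) = 2*(175860*(-1/74737) - 246084*1/76127) = 2*(-175860/74737 - 246084/76127) = 2*(-31779274128/5689503599) = -63558548256/5689503599 ≈ -11.171)
y + 319056 = -63558548256/5689503599 + 319056 = 1815206701734288/5689503599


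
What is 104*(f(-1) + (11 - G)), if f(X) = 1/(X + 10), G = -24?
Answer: 32864/9 ≈ 3651.6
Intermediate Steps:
f(X) = 1/(10 + X)
104*(f(-1) + (11 - G)) = 104*(1/(10 - 1) + (11 - 1*(-24))) = 104*(1/9 + (11 + 24)) = 104*(1/9 + 35) = 104*(316/9) = 32864/9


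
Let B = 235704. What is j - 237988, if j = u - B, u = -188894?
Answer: -662586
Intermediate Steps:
j = -424598 (j = -188894 - 1*235704 = -188894 - 235704 = -424598)
j - 237988 = -424598 - 237988 = -662586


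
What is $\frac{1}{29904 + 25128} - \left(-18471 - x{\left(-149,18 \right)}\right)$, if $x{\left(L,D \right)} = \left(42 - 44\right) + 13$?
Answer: $\frac{1017101425}{55032} \approx 18482.0$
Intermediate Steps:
$x{\left(L,D \right)} = 11$ ($x{\left(L,D \right)} = -2 + 13 = 11$)
$\frac{1}{29904 + 25128} - \left(-18471 - x{\left(-149,18 \right)}\right) = \frac{1}{29904 + 25128} - \left(-18471 - 11\right) = \frac{1}{55032} - \left(-18471 - 11\right) = \frac{1}{55032} - -18482 = \frac{1}{55032} + 18482 = \frac{1017101425}{55032}$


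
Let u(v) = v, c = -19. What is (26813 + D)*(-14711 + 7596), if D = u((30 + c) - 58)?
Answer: -190440090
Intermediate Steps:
D = -47 (D = (30 - 19) - 58 = 11 - 58 = -47)
(26813 + D)*(-14711 + 7596) = (26813 - 47)*(-14711 + 7596) = 26766*(-7115) = -190440090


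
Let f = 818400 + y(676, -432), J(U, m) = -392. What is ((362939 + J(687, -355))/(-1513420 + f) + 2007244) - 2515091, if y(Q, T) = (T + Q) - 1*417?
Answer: -117684014006/231731 ≈ -5.0785e+5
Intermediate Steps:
y(Q, T) = -417 + Q + T (y(Q, T) = (Q + T) - 417 = -417 + Q + T)
f = 818227 (f = 818400 + (-417 + 676 - 432) = 818400 - 173 = 818227)
((362939 + J(687, -355))/(-1513420 + f) + 2007244) - 2515091 = ((362939 - 392)/(-1513420 + 818227) + 2007244) - 2515091 = (362547/(-695193) + 2007244) - 2515091 = (362547*(-1/695193) + 2007244) - 2515091 = (-120849/231731 + 2007244) - 2515091 = 465140538515/231731 - 2515091 = -117684014006/231731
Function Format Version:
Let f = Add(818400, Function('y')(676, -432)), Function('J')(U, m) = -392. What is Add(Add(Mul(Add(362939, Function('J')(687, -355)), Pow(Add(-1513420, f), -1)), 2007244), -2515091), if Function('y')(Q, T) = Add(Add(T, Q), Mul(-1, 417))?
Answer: Rational(-117684014006, 231731) ≈ -5.0785e+5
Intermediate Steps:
Function('y')(Q, T) = Add(-417, Q, T) (Function('y')(Q, T) = Add(Add(Q, T), -417) = Add(-417, Q, T))
f = 818227 (f = Add(818400, Add(-417, 676, -432)) = Add(818400, -173) = 818227)
Add(Add(Mul(Add(362939, Function('J')(687, -355)), Pow(Add(-1513420, f), -1)), 2007244), -2515091) = Add(Add(Mul(Add(362939, -392), Pow(Add(-1513420, 818227), -1)), 2007244), -2515091) = Add(Add(Mul(362547, Pow(-695193, -1)), 2007244), -2515091) = Add(Add(Mul(362547, Rational(-1, 695193)), 2007244), -2515091) = Add(Add(Rational(-120849, 231731), 2007244), -2515091) = Add(Rational(465140538515, 231731), -2515091) = Rational(-117684014006, 231731)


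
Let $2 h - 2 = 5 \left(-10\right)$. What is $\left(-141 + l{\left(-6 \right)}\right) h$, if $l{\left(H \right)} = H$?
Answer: $3528$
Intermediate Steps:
$h = -24$ ($h = 1 + \frac{5 \left(-10\right)}{2} = 1 + \frac{1}{2} \left(-50\right) = 1 - 25 = -24$)
$\left(-141 + l{\left(-6 \right)}\right) h = \left(-141 - 6\right) \left(-24\right) = \left(-147\right) \left(-24\right) = 3528$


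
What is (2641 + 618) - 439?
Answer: 2820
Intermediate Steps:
(2641 + 618) - 439 = 3259 - 439 = 2820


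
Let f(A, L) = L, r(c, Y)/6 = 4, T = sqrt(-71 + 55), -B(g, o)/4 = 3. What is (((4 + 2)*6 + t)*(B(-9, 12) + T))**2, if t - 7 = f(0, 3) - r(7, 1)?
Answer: 61952 - 46464*I ≈ 61952.0 - 46464.0*I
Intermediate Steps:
B(g, o) = -12 (B(g, o) = -4*3 = -12)
T = 4*I (T = sqrt(-16) = 4*I ≈ 4.0*I)
r(c, Y) = 24 (r(c, Y) = 6*4 = 24)
t = -14 (t = 7 + (3 - 1*24) = 7 + (3 - 24) = 7 - 21 = -14)
(((4 + 2)*6 + t)*(B(-9, 12) + T))**2 = (((4 + 2)*6 - 14)*(-12 + 4*I))**2 = ((6*6 - 14)*(-12 + 4*I))**2 = ((36 - 14)*(-12 + 4*I))**2 = (22*(-12 + 4*I))**2 = (-264 + 88*I)**2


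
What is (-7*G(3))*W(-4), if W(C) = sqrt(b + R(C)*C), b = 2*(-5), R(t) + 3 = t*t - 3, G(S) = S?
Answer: -105*I*sqrt(2) ≈ -148.49*I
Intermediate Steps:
R(t) = -6 + t**2 (R(t) = -3 + (t*t - 3) = -3 + (t**2 - 3) = -3 + (-3 + t**2) = -6 + t**2)
b = -10
W(C) = sqrt(-10 + C*(-6 + C**2)) (W(C) = sqrt(-10 + (-6 + C**2)*C) = sqrt(-10 + C*(-6 + C**2)))
(-7*G(3))*W(-4) = (-7*3)*sqrt(-10 - 4*(-6 + (-4)**2)) = -21*sqrt(-10 - 4*(-6 + 16)) = -21*sqrt(-10 - 4*10) = -21*sqrt(-10 - 40) = -105*I*sqrt(2)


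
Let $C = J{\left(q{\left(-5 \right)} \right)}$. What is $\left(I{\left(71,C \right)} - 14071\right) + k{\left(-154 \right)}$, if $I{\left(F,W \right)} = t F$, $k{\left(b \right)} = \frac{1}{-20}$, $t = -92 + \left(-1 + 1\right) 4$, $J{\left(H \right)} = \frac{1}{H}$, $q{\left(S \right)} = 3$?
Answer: $- \frac{412061}{20} \approx -20603.0$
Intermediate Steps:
$t = -92$ ($t = -92 + 0 \cdot 4 = -92 + 0 = -92$)
$C = \frac{1}{3} \approx 0.33333$
$k{\left(b \right)} = - \frac{1}{20}$
$I{\left(F,W \right)} = - 92 F$
$\left(I{\left(71,C \right)} - 14071\right) + k{\left(-154 \right)} = \left(\left(-92\right) 71 - 14071\right) - \frac{1}{20} = \left(-6532 - 14071\right) - \frac{1}{20} = -20603 - \frac{1}{20} = - \frac{412061}{20}$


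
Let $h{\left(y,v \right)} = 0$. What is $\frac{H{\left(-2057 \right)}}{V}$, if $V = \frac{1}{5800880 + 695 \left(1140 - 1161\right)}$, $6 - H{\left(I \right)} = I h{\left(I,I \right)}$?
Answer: $34717710$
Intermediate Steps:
$H{\left(I \right)} = 6$ ($H{\left(I \right)} = 6 - I 0 = 6 - 0 = 6 + 0 = 6$)
$V = \frac{1}{5786285}$ ($V = \frac{1}{5800880 + 695 \left(-21\right)} = \frac{1}{5800880 - 14595} = \frac{1}{5786285} \approx 1.7282 \cdot 10^{-7}$)
$\frac{H{\left(-2057 \right)}}{V} = 6 \frac{1}{\frac{1}{5786285}} = 6 \cdot 5786285 = 34717710$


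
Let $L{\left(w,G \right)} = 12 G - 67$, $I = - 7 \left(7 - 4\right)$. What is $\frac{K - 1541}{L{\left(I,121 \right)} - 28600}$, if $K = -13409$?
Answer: $\frac{2990}{5443} \approx 0.54933$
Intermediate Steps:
$I = -21$ ($I = \left(-7\right) 3 = -21$)
$L{\left(w,G \right)} = -67 + 12 G$
$\frac{K - 1541}{L{\left(I,121 \right)} - 28600} = \frac{-13409 - 1541}{\left(-67 + 12 \cdot 121\right) - 28600} = - \frac{14950}{\left(-67 + 1452\right) - 28600} = - \frac{14950}{1385 - 28600} = - \frac{14950}{-27215} = \left(-14950\right) \left(- \frac{1}{27215}\right) = \frac{2990}{5443}$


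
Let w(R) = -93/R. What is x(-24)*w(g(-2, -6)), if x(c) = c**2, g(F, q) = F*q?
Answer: -4464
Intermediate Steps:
x(-24)*w(g(-2, -6)) = (-24)**2*(-93/((-2*(-6)))) = 576*(-93/12) = 576*(-93*1/12) = 576*(-31/4) = -4464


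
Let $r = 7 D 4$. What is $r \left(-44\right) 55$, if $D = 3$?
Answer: $-203280$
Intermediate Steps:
$r = 84$ ($r = 7 \cdot 3 \cdot 4 = 7 \cdot 12 = 84$)
$r \left(-44\right) 55 = 84 \left(-44\right) 55 = \left(-3696\right) 55 = -203280$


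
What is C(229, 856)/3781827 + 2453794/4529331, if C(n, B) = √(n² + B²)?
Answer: 2453794/4529331 + √785177/3781827 ≈ 0.54199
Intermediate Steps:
C(n, B) = √(B² + n²)
C(229, 856)/3781827 + 2453794/4529331 = √(856² + 229²)/3781827 + 2453794/4529331 = √(732736 + 52441)*(1/3781827) + 2453794*(1/4529331) = √785177*(1/3781827) + 2453794/4529331 = √785177/3781827 + 2453794/4529331 = 2453794/4529331 + √785177/3781827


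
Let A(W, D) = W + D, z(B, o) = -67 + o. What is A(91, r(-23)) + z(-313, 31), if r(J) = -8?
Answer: 47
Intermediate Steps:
A(W, D) = D + W
A(91, r(-23)) + z(-313, 31) = (-8 + 91) + (-67 + 31) = 83 - 36 = 47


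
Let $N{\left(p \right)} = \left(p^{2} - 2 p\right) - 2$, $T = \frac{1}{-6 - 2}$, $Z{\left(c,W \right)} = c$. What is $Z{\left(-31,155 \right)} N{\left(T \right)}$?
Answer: $\frac{3441}{64} \approx 53.766$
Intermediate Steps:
$T = - \frac{1}{8}$ ($T = \frac{1}{-8} = - \frac{1}{8} \approx -0.125$)
$N{\left(p \right)} = -2 + p^{2} - 2 p$
$Z{\left(-31,155 \right)} N{\left(T \right)} = - 31 \left(-2 + \left(- \frac{1}{8}\right)^{2} - - \frac{1}{4}\right) = - 31 \left(-2 + \frac{1}{64} + \frac{1}{4}\right) = \left(-31\right) \left(- \frac{111}{64}\right) = \frac{3441}{64}$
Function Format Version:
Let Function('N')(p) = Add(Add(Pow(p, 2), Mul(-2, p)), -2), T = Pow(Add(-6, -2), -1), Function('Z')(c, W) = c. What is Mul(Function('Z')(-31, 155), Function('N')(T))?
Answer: Rational(3441, 64) ≈ 53.766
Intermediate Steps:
T = Rational(-1, 8) (T = Pow(-8, -1) = Rational(-1, 8) ≈ -0.12500)
Function('N')(p) = Add(-2, Pow(p, 2), Mul(-2, p))
Mul(Function('Z')(-31, 155), Function('N')(T)) = Mul(-31, Add(-2, Pow(Rational(-1, 8), 2), Mul(-2, Rational(-1, 8)))) = Mul(-31, Add(-2, Rational(1, 64), Rational(1, 4))) = Mul(-31, Rational(-111, 64)) = Rational(3441, 64)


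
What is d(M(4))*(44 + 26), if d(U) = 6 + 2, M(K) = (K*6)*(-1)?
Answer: 560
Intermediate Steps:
M(K) = -6*K (M(K) = (6*K)*(-1) = -6*K)
d(U) = 8
d(M(4))*(44 + 26) = 8*(44 + 26) = 8*70 = 560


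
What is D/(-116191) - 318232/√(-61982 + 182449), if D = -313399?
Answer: 313399/116191 - 318232*√120467/120467 ≈ -914.18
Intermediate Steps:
D/(-116191) - 318232/√(-61982 + 182449) = -313399/(-116191) - 318232/√(-61982 + 182449) = -313399*(-1/116191) - 318232*√120467/120467 = 313399/116191 - 318232*√120467/120467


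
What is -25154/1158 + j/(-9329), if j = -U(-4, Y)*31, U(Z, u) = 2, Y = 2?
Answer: -117294935/5401491 ≈ -21.715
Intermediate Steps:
j = -62 (j = -1*2*31 = -2*31 = -62)
-25154/1158 + j/(-9329) = -25154/1158 - 62/(-9329) = -25154*1/1158 - 62*(-1/9329) = -12577/579 + 62/9329 = -117294935/5401491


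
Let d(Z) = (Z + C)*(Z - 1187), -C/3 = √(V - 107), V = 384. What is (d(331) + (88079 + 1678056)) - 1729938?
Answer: -247139 + 2568*√277 ≈ -2.0440e+5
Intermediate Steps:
C = -3*√277 (C = -3*√(384 - 107) = -3*√277 ≈ -49.930)
d(Z) = (-1187 + Z)*(Z - 3*√277) (d(Z) = (Z - 3*√277)*(Z - 1187) = (Z - 3*√277)*(-1187 + Z) = (-1187 + Z)*(Z - 3*√277))
(d(331) + (88079 + 1678056)) - 1729938 = ((331² - 1187*331 + 3561*√277 - 3*331*√277) + (88079 + 1678056)) - 1729938 = ((109561 - 392897 + 3561*√277 - 993*√277) + 1766135) - 1729938 = ((-283336 + 2568*√277) + 1766135) - 1729938 = (1482799 + 2568*√277) - 1729938 = -247139 + 2568*√277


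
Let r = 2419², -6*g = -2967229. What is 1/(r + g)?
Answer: 6/38076595 ≈ 1.5758e-7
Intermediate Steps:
g = 2967229/6 (g = -⅙*(-2967229) = 2967229/6 ≈ 4.9454e+5)
r = 5851561
1/(r + g) = 1/(5851561 + 2967229/6) = 1/(38076595/6) = 6/38076595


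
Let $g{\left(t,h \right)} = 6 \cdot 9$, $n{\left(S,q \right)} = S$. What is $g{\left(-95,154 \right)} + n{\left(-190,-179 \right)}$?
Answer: $-136$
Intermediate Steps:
$g{\left(t,h \right)} = 54$
$g{\left(-95,154 \right)} + n{\left(-190,-179 \right)} = 54 - 190 = -136$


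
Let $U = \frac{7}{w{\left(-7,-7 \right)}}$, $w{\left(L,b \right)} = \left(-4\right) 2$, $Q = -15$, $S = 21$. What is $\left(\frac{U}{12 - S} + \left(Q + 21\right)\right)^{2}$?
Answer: $\frac{192721}{5184} \approx 37.176$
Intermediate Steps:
$w{\left(L,b \right)} = -8$
$U = - \frac{7}{8}$ ($U = \frac{7}{-8} = 7 \left(- \frac{1}{8}\right) = - \frac{7}{8} \approx -0.875$)
$\left(\frac{U}{12 - S} + \left(Q + 21\right)\right)^{2} = \left(- \frac{7}{8 \left(12 - 21\right)} + \left(-15 + 21\right)\right)^{2} = \left(- \frac{7}{8 \left(12 - 21\right)} + 6\right)^{2} = \left(- \frac{7}{8 \left(-9\right)} + 6\right)^{2} = \left(\left(- \frac{7}{8}\right) \left(- \frac{1}{9}\right) + 6\right)^{2} = \left(\frac{7}{72} + 6\right)^{2} = \left(\frac{439}{72}\right)^{2} = \frac{192721}{5184}$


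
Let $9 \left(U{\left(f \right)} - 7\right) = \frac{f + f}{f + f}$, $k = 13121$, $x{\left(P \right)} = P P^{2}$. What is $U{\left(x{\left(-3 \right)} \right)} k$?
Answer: $\frac{839744}{9} \approx 93305.0$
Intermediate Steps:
$x{\left(P \right)} = P^{3}$
$U{\left(f \right)} = \frac{64}{9}$ ($U{\left(f \right)} = 7 + \frac{\left(f + f\right) \frac{1}{f + f}}{9} = 7 + \frac{2 f \frac{1}{2 f}}{9} = 7 + \frac{1}{9} \cdot 1 = 7 + \frac{1}{9} = \frac{64}{9}$)
$U{\left(x{\left(-3 \right)} \right)} k = \frac{64}{9} \cdot 13121 = \frac{839744}{9}$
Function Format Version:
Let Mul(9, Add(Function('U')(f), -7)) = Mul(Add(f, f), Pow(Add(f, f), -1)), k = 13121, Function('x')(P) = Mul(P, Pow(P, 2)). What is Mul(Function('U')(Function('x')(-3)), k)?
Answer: Rational(839744, 9) ≈ 93305.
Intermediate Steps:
Function('x')(P) = Pow(P, 3)
Function('U')(f) = Rational(64, 9) (Function('U')(f) = Add(7, Mul(Rational(1, 9), Mul(Add(f, f), Pow(Add(f, f), -1)))) = Add(7, Mul(Rational(1, 9), Mul(Mul(2, f), Pow(Mul(2, f), -1)))) = Add(7, Mul(Rational(1, 9), Mul(Mul(2, f), Mul(Rational(1, 2), Pow(f, -1))))) = Add(7, Mul(Rational(1, 9), 1)) = Add(7, Rational(1, 9)) = Rational(64, 9))
Mul(Function('U')(Function('x')(-3)), k) = Mul(Rational(64, 9), 13121) = Rational(839744, 9)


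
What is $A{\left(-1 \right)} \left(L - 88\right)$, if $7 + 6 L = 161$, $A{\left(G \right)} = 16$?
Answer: $- \frac{2992}{3} \approx -997.33$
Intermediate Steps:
$L = \frac{77}{3}$ ($L = - \frac{7}{6} + \frac{1}{6} \cdot 161 = - \frac{7}{6} + \frac{161}{6} = \frac{77}{3} \approx 25.667$)
$A{\left(-1 \right)} \left(L - 88\right) = 16 \left(\frac{77}{3} - 88\right) = 16 \left(- \frac{187}{3}\right) = - \frac{2992}{3}$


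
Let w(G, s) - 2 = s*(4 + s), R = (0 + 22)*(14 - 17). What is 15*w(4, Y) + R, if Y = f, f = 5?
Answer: 639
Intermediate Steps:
R = -66 (R = 22*(-3) = -66)
Y = 5
w(G, s) = 2 + s*(4 + s)
15*w(4, Y) + R = 15*(2 + 5² + 4*5) - 66 = 15*(2 + 25 + 20) - 66 = 15*47 - 66 = 705 - 66 = 639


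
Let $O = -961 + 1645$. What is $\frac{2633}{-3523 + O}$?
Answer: $- \frac{2633}{2839} \approx -0.92744$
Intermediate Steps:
$O = 684$
$\frac{2633}{-3523 + O} = \frac{2633}{-3523 + 684} = \frac{2633}{-2839} = 2633 \left(- \frac{1}{2839}\right) = - \frac{2633}{2839}$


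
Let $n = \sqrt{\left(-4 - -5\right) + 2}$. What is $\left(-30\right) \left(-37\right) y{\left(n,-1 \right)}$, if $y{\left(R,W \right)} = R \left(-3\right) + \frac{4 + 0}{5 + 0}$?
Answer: $888 - 3330 \sqrt{3} \approx -4879.7$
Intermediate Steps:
$n = \sqrt{3}$ ($n = \sqrt{\left(-4 + 5\right) + 2} = \sqrt{1 + 2} = \sqrt{3} \approx 1.732$)
$y{\left(R,W \right)} = \frac{4}{5} - 3 R$ ($y{\left(R,W \right)} = - 3 R + \frac{4}{5} = \frac{4}{5} - 3 R$)
$\left(-30\right) \left(-37\right) y{\left(n,-1 \right)} = \left(-30\right) \left(-37\right) \left(\frac{4}{5} - 3 \sqrt{3}\right) = 1110 \left(\frac{4}{5} - 3 \sqrt{3}\right) = 888 - 3330 \sqrt{3}$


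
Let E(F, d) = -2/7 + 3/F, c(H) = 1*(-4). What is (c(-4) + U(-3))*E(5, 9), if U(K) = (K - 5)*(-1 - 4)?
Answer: 396/35 ≈ 11.314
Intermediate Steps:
c(H) = -4
U(K) = 25 - 5*K (U(K) = (-5 + K)*(-5) = 25 - 5*K)
E(F, d) = -2/7 + 3/F (E(F, d) = -2*⅐ + 3/F = -2/7 + 3/F)
(c(-4) + U(-3))*E(5, 9) = (-4 + (25 - 5*(-3)))*(-2/7 + 3/5) = (-4 + (25 + 15))*(-2/7 + 3*(⅕)) = (-4 + 40)*(-2/7 + ⅗) = 36*(11/35) = 396/35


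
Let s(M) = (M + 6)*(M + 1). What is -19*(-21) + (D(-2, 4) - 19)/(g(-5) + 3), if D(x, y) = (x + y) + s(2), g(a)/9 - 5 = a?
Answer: 1204/3 ≈ 401.33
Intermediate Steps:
s(M) = (1 + M)*(6 + M) (s(M) = (6 + M)*(1 + M) = (1 + M)*(6 + M))
g(a) = 45 + 9*a
D(x, y) = 24 + x + y (D(x, y) = (x + y) + (6 + 2² + 7*2) = (x + y) + (6 + 4 + 14) = (x + y) + 24 = 24 + x + y)
-19*(-21) + (D(-2, 4) - 19)/(g(-5) + 3) = -19*(-21) + ((24 - 2 + 4) - 19)/((45 + 9*(-5)) + 3) = 399 + (26 - 19)/((45 - 45) + 3) = 399 + 7/(0 + 3) = 399 + 7/3 = 1204/3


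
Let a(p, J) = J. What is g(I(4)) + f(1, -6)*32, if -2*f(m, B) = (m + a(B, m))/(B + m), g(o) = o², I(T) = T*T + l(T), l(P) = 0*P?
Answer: 1312/5 ≈ 262.40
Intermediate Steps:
l(P) = 0
I(T) = T² (I(T) = T*T + 0 = T² + 0 = T²)
f(m, B) = -m/(B + m) (f(m, B) = -(m + m)/(2*(B + m)) = -2*m/(2*(B + m)) = -m/(B + m))
g(I(4)) + f(1, -6)*32 = (4²)² - 1*1/(-6 + 1)*32 = 16² - 1*1/(-5)*32 = 256 - 1*1*(-⅕)*32 = 256 + (⅕)*32 = 256 + 32/5 = 1312/5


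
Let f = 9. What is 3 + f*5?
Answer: 48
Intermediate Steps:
3 + f*5 = 3 + 9*5 = 3 + 45 = 48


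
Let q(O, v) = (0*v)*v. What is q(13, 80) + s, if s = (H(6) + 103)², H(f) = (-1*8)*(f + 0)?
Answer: 3025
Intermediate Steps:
q(O, v) = 0 (q(O, v) = 0*v = 0)
H(f) = -8*f
s = 3025 (s = (-8*6 + 103)² = (-48 + 103)² = 55² = 3025)
q(13, 80) + s = 0 + 3025 = 3025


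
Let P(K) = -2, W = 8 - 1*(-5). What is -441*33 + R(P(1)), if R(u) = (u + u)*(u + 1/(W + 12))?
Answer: -363629/25 ≈ -14545.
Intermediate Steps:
W = 13 (W = 8 + 5 = 13)
R(u) = 2*u*(1/25 + u) (R(u) = (u + u)*(u + 1/(13 + 12)) = (2*u)*(u + 1/25) = (2*u)*(1/25 + u) = 2*u*(1/25 + u))
-441*33 + R(P(1)) = -441*33 + (2/25)*(-2)*(1 + 25*(-2)) = -14553 + (2/25)*(-2)*(1 - 50) = -14553 + (2/25)*(-2)*(-49) = -14553 + 196/25 = -363629/25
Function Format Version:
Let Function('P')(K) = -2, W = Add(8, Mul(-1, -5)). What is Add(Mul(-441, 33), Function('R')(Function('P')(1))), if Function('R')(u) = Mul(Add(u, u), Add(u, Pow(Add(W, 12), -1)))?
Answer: Rational(-363629, 25) ≈ -14545.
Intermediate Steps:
W = 13 (W = Add(8, 5) = 13)
Function('R')(u) = Mul(2, u, Add(Rational(1, 25), u)) (Function('R')(u) = Mul(Add(u, u), Add(u, Pow(Add(13, 12), -1))) = Mul(Mul(2, u), Add(u, Pow(25, -1))) = Mul(Mul(2, u), Add(u, Rational(1, 25))) = Mul(Mul(2, u), Add(Rational(1, 25), u)) = Mul(2, u, Add(Rational(1, 25), u)))
Add(Mul(-441, 33), Function('R')(Function('P')(1))) = Add(Mul(-441, 33), Mul(Rational(2, 25), -2, Add(1, Mul(25, -2)))) = Add(-14553, Mul(Rational(2, 25), -2, Add(1, -50))) = Add(-14553, Mul(Rational(2, 25), -2, -49)) = Add(-14553, Rational(196, 25)) = Rational(-363629, 25)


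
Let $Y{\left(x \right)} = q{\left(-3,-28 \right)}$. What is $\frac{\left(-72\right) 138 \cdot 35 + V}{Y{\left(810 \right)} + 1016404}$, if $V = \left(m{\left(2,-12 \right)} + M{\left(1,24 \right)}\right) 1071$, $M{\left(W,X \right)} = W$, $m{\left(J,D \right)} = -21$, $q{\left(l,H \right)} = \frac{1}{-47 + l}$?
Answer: $- \frac{18459000}{50820199} \approx -0.36322$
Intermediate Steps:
$Y{\left(x \right)} = - \frac{1}{50}$ ($Y{\left(x \right)} = \frac{1}{-47 - 3} = \frac{1}{-50} = - \frac{1}{50}$)
$V = -21420$ ($V = \left(-21 + 1\right) 1071 = \left(-20\right) 1071 = -21420$)
$\frac{\left(-72\right) 138 \cdot 35 + V}{Y{\left(810 \right)} + 1016404} = \frac{\left(-72\right) 138 \cdot 35 - 21420}{- \frac{1}{50} + 1016404} = \frac{\left(-9936\right) 35 - 21420}{\frac{50820199}{50}} = \left(-347760 - 21420\right) \frac{50}{50820199} = \left(-369180\right) \frac{50}{50820199} = - \frac{18459000}{50820199}$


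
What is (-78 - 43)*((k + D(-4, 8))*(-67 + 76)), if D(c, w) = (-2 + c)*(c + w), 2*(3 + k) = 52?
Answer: 1089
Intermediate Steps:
k = 23 (k = -3 + (½)*52 = -3 + 26 = 23)
(-78 - 43)*((k + D(-4, 8))*(-67 + 76)) = (-78 - 43)*((23 + ((-4)² - 2*(-4) - 2*8 - 4*8))*(-67 + 76)) = -121*(23 + (16 + 8 - 16 - 32))*9 = -121*(23 - 24)*9 = -(-121)*9 = -121*(-9) = 1089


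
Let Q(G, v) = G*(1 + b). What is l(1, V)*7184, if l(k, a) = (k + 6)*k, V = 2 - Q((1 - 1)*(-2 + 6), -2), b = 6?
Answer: 50288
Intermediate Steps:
Q(G, v) = 7*G (Q(G, v) = G*(1 + 6) = G*7 = 7*G)
V = 2 (V = 2 - 7*(1 - 1)*(-2 + 6) = 2 - 7*0*4 = 2 - 7*0 = 2 - 1*0 = 2 + 0 = 2)
l(k, a) = k*(6 + k) (l(k, a) = (6 + k)*k = k*(6 + k))
l(1, V)*7184 = (1*(6 + 1))*7184 = (1*7)*7184 = 7*7184 = 50288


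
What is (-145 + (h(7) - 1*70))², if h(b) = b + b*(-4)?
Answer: 55696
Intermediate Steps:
h(b) = -3*b (h(b) = b - 4*b = -3*b)
(-145 + (h(7) - 1*70))² = (-145 + (-3*7 - 1*70))² = (-145 + (-21 - 70))² = (-145 - 91)² = (-236)² = 55696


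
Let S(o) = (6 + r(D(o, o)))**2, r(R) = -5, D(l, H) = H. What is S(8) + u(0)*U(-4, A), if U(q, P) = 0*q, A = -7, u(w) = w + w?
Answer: 1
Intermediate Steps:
u(w) = 2*w
U(q, P) = 0
S(o) = 1 (S(o) = (6 - 5)**2 = 1**2 = 1)
S(8) + u(0)*U(-4, A) = 1 + (2*0)*0 = 1 + 0*0 = 1 + 0 = 1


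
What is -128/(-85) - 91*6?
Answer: -46282/85 ≈ -544.49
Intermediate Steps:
-128/(-85) - 91*6 = -128*(-1/85) - 546 = 128/85 - 546 = -46282/85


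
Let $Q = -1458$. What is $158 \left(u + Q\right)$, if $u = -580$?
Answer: $-322004$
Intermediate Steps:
$158 \left(u + Q\right) = 158 \left(-580 - 1458\right) = 158 \left(-2038\right) = -322004$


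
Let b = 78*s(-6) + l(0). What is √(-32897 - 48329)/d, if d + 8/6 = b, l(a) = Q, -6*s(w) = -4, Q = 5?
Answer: 3*I*√81226/167 ≈ 5.1198*I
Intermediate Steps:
s(w) = ⅔ (s(w) = -⅙*(-4) = ⅔)
l(a) = 5
b = 57 (b = 78*(⅔) + 5 = 52 + 5 = 57)
d = 167/3 (d = -4/3 + 57 = 167/3 ≈ 55.667)
√(-32897 - 48329)/d = √(-32897 - 48329)/(167/3) = √(-81226)*(3/167) = (I*√81226)*(3/167) = 3*I*√81226/167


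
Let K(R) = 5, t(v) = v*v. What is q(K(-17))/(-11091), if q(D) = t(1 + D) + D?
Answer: -41/11091 ≈ -0.0036967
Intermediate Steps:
t(v) = v²
q(D) = D + (1 + D)² (q(D) = (1 + D)² + D = D + (1 + D)²)
q(K(-17))/(-11091) = (5 + (1 + 5)²)/(-11091) = (5 + 6²)*(-1/11091) = (5 + 36)*(-1/11091) = 41*(-1/11091) = -41/11091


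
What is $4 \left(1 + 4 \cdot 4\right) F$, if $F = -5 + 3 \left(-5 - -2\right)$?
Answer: $-952$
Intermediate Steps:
$F = -14$ ($F = -5 + 3 \left(-5 + 2\right) = -5 + 3 \left(-3\right) = -5 - 9 = -14$)
$4 \left(1 + 4 \cdot 4\right) F = 4 \left(1 + 4 \cdot 4\right) \left(-14\right) = 4 \left(1 + 16\right) \left(-14\right) = 4 \cdot 17 \left(-14\right) = 68 \left(-14\right) = -952$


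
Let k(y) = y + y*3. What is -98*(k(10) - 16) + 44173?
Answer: 41821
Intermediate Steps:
k(y) = 4*y (k(y) = y + 3*y = 4*y)
-98*(k(10) - 16) + 44173 = -98*(4*10 - 16) + 44173 = -98*(40 - 16) + 44173 = -98*24 + 44173 = -2352 + 44173 = 41821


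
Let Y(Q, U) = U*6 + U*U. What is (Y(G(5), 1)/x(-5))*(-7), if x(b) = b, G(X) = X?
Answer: 49/5 ≈ 9.8000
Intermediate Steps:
Y(Q, U) = U² + 6*U (Y(Q, U) = 6*U + U² = U² + 6*U)
(Y(G(5), 1)/x(-5))*(-7) = ((1*(6 + 1))/(-5))*(-7) = ((1*7)*(-⅕))*(-7) = (7*(-⅕))*(-7) = -7/5*(-7) = 49/5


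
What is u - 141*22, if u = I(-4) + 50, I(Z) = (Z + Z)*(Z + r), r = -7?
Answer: -2964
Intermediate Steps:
I(Z) = 2*Z*(-7 + Z) (I(Z) = (Z + Z)*(Z - 7) = (2*Z)*(-7 + Z) = 2*Z*(-7 + Z))
u = 138 (u = 2*(-4)*(-7 - 4) + 50 = 2*(-4)*(-11) + 50 = 88 + 50 = 138)
u - 141*22 = 138 - 141*22 = 138 - 3102 = -2964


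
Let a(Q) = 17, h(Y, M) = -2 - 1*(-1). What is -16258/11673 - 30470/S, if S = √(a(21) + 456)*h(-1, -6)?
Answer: -16258/11673 + 2770*√473/43 ≈ 1399.6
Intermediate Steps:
h(Y, M) = -1 (h(Y, M) = -2 + 1 = -1)
S = -√473 (S = √(17 + 456)*(-1) = √473*(-1) = -√473 ≈ -21.749)
-16258/11673 - 30470/S = -16258/11673 - 30470*(-√473/473) = -16258*1/11673 - (-2770)*√473/43 = -16258/11673 + 2770*√473/43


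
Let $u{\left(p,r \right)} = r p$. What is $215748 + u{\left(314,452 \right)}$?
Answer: $357676$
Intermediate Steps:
$u{\left(p,r \right)} = p r$
$215748 + u{\left(314,452 \right)} = 215748 + 314 \cdot 452 = 215748 + 141928 = 357676$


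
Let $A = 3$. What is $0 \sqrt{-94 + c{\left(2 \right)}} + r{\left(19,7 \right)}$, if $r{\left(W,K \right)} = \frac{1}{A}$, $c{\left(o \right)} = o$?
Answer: $\frac{1}{3} \approx 0.33333$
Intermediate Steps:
$r{\left(W,K \right)} = \frac{1}{3}$
$0 \sqrt{-94 + c{\left(2 \right)}} + r{\left(19,7 \right)} = 0 \sqrt{-94 + 2} + \frac{1}{3} = 0 \sqrt{-92} + \frac{1}{3} = 0 \cdot 2 i \sqrt{23} + \frac{1}{3} = 0 + \frac{1}{3} = \frac{1}{3}$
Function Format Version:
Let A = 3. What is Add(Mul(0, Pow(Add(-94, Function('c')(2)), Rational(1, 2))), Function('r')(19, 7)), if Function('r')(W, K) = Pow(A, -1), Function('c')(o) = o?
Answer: Rational(1, 3) ≈ 0.33333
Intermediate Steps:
Function('r')(W, K) = Rational(1, 3) (Function('r')(W, K) = Pow(3, -1) = Rational(1, 3))
Add(Mul(0, Pow(Add(-94, Function('c')(2)), Rational(1, 2))), Function('r')(19, 7)) = Add(Mul(0, Pow(Add(-94, 2), Rational(1, 2))), Rational(1, 3)) = Add(Mul(0, Pow(-92, Rational(1, 2))), Rational(1, 3)) = Add(Mul(0, Mul(2, I, Pow(23, Rational(1, 2)))), Rational(1, 3)) = Add(0, Rational(1, 3)) = Rational(1, 3)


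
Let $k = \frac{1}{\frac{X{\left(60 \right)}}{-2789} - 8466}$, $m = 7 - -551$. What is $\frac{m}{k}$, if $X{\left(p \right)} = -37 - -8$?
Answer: $- \frac{13175297910}{2789} \approx -4.724 \cdot 10^{6}$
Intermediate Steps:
$X{\left(p \right)} = -29$ ($X{\left(p \right)} = -37 + 8 = -29$)
$m = 558$ ($m = 7 + 551 = 558$)
$k = - \frac{2789}{23611645}$ ($k = \frac{1}{- \frac{29}{-2789} - 8466} = \frac{1}{\left(-29\right) \left(- \frac{1}{2789}\right) - 8466} = \frac{1}{\frac{29}{2789} - 8466} = \frac{1}{- \frac{23611645}{2789}} = - \frac{2789}{23611645} \approx -0.00011812$)
$\frac{m}{k} = \frac{558}{- \frac{2789}{23611645}} = 558 \left(- \frac{23611645}{2789}\right) = - \frac{13175297910}{2789}$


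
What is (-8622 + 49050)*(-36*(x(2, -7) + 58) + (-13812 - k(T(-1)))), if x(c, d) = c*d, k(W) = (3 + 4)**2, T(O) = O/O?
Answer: -624410460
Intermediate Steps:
T(O) = 1
k(W) = 49 (k(W) = 7**2 = 49)
(-8622 + 49050)*(-36*(x(2, -7) + 58) + (-13812 - k(T(-1)))) = (-8622 + 49050)*(-36*(2*(-7) + 58) + (-13812 - 1*49)) = 40428*(-36*(-14 + 58) + (-13812 - 49)) = 40428*(-36*44 - 13861) = 40428*(-1584 - 13861) = 40428*(-15445) = -624410460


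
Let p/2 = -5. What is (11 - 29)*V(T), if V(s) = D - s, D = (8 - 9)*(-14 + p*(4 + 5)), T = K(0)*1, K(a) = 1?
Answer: -1854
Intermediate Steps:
p = -10 (p = 2*(-5) = -10)
T = 1 (T = 1*1 = 1)
D = 104 (D = (8 - 9)*(-14 - 10*(4 + 5)) = -(-14 - 10*9) = -(-14 - 90) = -1*(-104) = 104)
V(s) = 104 - s
(11 - 29)*V(T) = (11 - 29)*(104 - 1*1) = -18*(104 - 1) = -18*103 = -1854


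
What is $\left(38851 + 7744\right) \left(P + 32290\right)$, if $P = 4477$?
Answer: $1713158365$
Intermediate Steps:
$\left(38851 + 7744\right) \left(P + 32290\right) = \left(38851 + 7744\right) \left(4477 + 32290\right) = 46595 \cdot 36767 = 1713158365$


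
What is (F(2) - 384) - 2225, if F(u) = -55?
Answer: -2664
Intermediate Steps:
(F(2) - 384) - 2225 = (-55 - 384) - 2225 = -439 - 2225 = -2664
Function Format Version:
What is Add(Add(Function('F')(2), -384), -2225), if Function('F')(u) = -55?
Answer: -2664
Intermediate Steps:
Add(Add(Function('F')(2), -384), -2225) = Add(Add(-55, -384), -2225) = Add(-439, -2225) = -2664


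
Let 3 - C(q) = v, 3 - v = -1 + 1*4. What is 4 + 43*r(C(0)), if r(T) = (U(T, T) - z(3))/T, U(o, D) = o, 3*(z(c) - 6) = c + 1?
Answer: -523/9 ≈ -58.111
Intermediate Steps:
z(c) = 19/3 + c/3 (z(c) = 6 + (c + 1)/3 = 6 + (1 + c)/3 = 6 + (1/3 + c/3) = 19/3 + c/3)
v = 0 (v = 3 - (-1 + 1*4) = 3 - (-1 + 4) = 3 - 1*3 = 3 - 3 = 0)
C(q) = 3 (C(q) = 3 - 1*0 = 3 + 0 = 3)
r(T) = (-22/3 + T)/T (r(T) = (T - (19/3 + (1/3)*3))/T = (T - (19/3 + 1))/T = (T - 1*22/3)/T = (T - 22/3)/T = (-22/3 + T)/T)
4 + 43*r(C(0)) = 4 + 43*((-22/3 + 3)/3) = 4 + 43*((1/3)*(-13/3)) = 4 + 43*(-13/9) = 4 - 559/9 = -523/9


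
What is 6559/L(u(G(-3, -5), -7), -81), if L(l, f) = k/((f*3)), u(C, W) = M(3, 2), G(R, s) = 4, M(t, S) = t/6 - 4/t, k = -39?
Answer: 531279/13 ≈ 40868.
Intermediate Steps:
M(t, S) = -4/t + t/6 (M(t, S) = t*(⅙) - 4/t = t/6 - 4/t = -4/t + t/6)
u(C, W) = -⅚ (u(C, W) = -4/3 + (⅙)*3 = -4*⅓ + ½ = -4/3 + ½ = -⅚)
L(l, f) = -13/f (L(l, f) = -39*1/(3*f) = -13/f)
6559/L(u(G(-3, -5), -7), -81) = 6559/((-13/(-81))) = 6559/((-13*(-1/81))) = 6559/(13/81) = 6559*(81/13) = 531279/13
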